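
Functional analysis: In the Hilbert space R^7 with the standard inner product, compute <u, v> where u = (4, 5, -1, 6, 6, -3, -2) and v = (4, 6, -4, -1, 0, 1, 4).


Computing the standard inner product <u, v> = sum u_i * v_i
= 4*4 + 5*6 + -1*-4 + 6*-1 + 6*0 + -3*1 + -2*4
= 16 + 30 + 4 + -6 + 0 + -3 + -8
= 33

33


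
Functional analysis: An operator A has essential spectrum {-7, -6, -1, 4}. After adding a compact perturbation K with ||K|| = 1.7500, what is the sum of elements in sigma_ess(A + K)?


By Weyl's theorem, the essential spectrum is invariant under compact perturbations.
sigma_ess(A + K) = sigma_ess(A) = {-7, -6, -1, 4}
Sum = -7 + -6 + -1 + 4 = -10

-10


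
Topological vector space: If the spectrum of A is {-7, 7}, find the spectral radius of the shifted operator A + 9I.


Spectrum of A + 9I = {2, 16}
Spectral radius = max |lambda| over the shifted spectrum
= max(2, 16) = 16

16


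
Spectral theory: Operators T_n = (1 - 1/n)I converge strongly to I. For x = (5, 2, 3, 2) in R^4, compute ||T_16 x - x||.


T_16 x - x = (1 - 1/16)x - x = -x/16
||x|| = sqrt(42) = 6.4807
||T_16 x - x|| = ||x||/16 = 6.4807/16 = 0.4050

0.4050


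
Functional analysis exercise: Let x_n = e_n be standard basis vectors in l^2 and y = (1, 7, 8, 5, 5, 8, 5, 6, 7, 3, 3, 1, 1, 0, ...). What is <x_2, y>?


x_2 = e_2 is the standard basis vector with 1 in position 2.
<x_2, y> = y_2 = 7
As n -> infinity, <x_n, y> -> 0, confirming weak convergence of (x_n) to 0.

7


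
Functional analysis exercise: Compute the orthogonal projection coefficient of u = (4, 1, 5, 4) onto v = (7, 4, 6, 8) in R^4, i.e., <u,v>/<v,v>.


Computing <u,v> = 4*7 + 1*4 + 5*6 + 4*8 = 94
Computing <v,v> = 7^2 + 4^2 + 6^2 + 8^2 = 165
Projection coefficient = 94/165 = 0.5697

0.5697


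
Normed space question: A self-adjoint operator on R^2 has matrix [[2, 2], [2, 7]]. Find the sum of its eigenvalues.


For a self-adjoint (symmetric) matrix, the eigenvalues are real.
The sum of eigenvalues equals the trace of the matrix.
trace = 2 + 7 = 9

9


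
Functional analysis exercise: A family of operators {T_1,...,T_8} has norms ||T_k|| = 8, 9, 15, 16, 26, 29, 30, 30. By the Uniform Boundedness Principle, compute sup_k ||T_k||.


By the Uniform Boundedness Principle, the supremum of norms is finite.
sup_k ||T_k|| = max(8, 9, 15, 16, 26, 29, 30, 30) = 30

30


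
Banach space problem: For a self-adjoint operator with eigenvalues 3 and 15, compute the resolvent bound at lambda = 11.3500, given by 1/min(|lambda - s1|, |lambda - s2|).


dist(11.3500, {3, 15}) = min(|11.3500 - 3|, |11.3500 - 15|)
= min(8.3500, 3.6500) = 3.6500
Resolvent bound = 1/3.6500 = 0.2740

0.2740


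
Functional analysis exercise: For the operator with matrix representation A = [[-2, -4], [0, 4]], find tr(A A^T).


trace(A * A^T) = sum of squares of all entries
= (-2)^2 + (-4)^2 + 0^2 + 4^2
= 4 + 16 + 0 + 16
= 36

36


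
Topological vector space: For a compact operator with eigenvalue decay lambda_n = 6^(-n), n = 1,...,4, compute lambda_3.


The eigenvalue formula gives lambda_3 = 1/6^3
= 1/216
= 0.0046

0.0046


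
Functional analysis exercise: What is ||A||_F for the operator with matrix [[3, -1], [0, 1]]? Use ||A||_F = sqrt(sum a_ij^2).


||A||_F^2 = sum a_ij^2
= 3^2 + (-1)^2 + 0^2 + 1^2
= 9 + 1 + 0 + 1 = 11
||A||_F = sqrt(11) = 3.3166

3.3166


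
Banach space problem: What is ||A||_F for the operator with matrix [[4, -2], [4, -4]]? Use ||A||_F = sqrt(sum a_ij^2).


||A||_F^2 = sum a_ij^2
= 4^2 + (-2)^2 + 4^2 + (-4)^2
= 16 + 4 + 16 + 16 = 52
||A||_F = sqrt(52) = 7.2111

7.2111


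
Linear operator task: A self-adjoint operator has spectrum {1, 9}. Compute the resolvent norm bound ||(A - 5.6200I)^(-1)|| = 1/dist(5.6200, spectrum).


dist(5.6200, {1, 9}) = min(|5.6200 - 1|, |5.6200 - 9|)
= min(4.6200, 3.3800) = 3.3800
Resolvent bound = 1/3.3800 = 0.2959

0.2959


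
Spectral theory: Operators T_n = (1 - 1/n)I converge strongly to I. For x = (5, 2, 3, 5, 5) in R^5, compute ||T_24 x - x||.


T_24 x - x = (1 - 1/24)x - x = -x/24
||x|| = sqrt(88) = 9.3808
||T_24 x - x|| = ||x||/24 = 9.3808/24 = 0.3909

0.3909


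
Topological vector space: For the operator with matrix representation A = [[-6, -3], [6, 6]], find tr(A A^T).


trace(A * A^T) = sum of squares of all entries
= (-6)^2 + (-3)^2 + 6^2 + 6^2
= 36 + 9 + 36 + 36
= 117

117


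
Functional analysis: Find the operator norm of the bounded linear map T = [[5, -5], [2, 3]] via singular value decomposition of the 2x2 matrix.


A^T A = [[29, -19], [-19, 34]]
trace(A^T A) = 63, det(A^T A) = 625
discriminant = 63^2 - 4*625 = 1469
Largest eigenvalue of A^T A = (trace + sqrt(disc))/2 = 50.6638
||T|| = sqrt(50.6638) = 7.1178

7.1178


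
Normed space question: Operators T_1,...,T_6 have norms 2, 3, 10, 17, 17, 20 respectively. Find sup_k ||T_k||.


By the Uniform Boundedness Principle, the supremum of norms is finite.
sup_k ||T_k|| = max(2, 3, 10, 17, 17, 20) = 20

20


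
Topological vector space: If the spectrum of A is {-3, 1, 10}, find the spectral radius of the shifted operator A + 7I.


Spectrum of A + 7I = {4, 8, 17}
Spectral radius = max |lambda| over the shifted spectrum
= max(4, 8, 17) = 17

17


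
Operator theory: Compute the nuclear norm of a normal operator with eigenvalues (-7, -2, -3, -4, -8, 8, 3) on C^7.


For a normal operator, singular values equal |eigenvalues|.
Trace norm = sum |lambda_i| = 7 + 2 + 3 + 4 + 8 + 8 + 3
= 35

35


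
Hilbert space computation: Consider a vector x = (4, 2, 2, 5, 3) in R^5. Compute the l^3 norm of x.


The l^3 norm = (sum |x_i|^3)^(1/3)
Sum of 3th powers = 64 + 8 + 8 + 125 + 27 = 232
||x||_3 = (232)^(1/3) = 6.1446

6.1446


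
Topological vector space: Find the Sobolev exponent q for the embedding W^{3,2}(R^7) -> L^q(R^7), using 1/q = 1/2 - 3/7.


Using the Sobolev embedding formula: 1/q = 1/p - k/n
1/q = 1/2 - 3/7 = 1/14
q = 1/(1/14) = 14

14.0000


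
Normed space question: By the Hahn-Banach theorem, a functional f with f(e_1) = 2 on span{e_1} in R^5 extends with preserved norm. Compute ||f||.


The norm of f is given by ||f|| = sup_{||x||=1} |f(x)|.
On span{e_1}, ||e_1|| = 1, so ||f|| = |f(e_1)| / ||e_1||
= |2| / 1 = 2.0000

2.0000


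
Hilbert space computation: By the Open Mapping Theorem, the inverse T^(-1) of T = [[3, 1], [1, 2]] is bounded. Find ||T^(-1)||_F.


det(T) = 3*2 - 1*1 = 5
T^(-1) = (1/5) * [[2, -1], [-1, 3]] = [[0.4000, -0.2000], [-0.2000, 0.6000]]
||T^(-1)||_F^2 = 0.4000^2 + (-0.2000)^2 + (-0.2000)^2 + 0.6000^2 = 0.6000
||T^(-1)||_F = sqrt(0.6000) = 0.7746

0.7746


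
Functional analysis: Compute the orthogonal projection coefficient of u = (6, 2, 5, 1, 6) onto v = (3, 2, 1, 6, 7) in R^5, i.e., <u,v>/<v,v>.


Computing <u,v> = 6*3 + 2*2 + 5*1 + 1*6 + 6*7 = 75
Computing <v,v> = 3^2 + 2^2 + 1^2 + 6^2 + 7^2 = 99
Projection coefficient = 75/99 = 0.7576

0.7576


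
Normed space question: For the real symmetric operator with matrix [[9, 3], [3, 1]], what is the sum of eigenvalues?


For a self-adjoint (symmetric) matrix, the eigenvalues are real.
The sum of eigenvalues equals the trace of the matrix.
trace = 9 + 1 = 10

10


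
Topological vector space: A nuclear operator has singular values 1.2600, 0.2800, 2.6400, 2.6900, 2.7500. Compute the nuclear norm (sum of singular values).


The nuclear norm is the sum of all singular values.
||T||_1 = 1.2600 + 0.2800 + 2.6400 + 2.6900 + 2.7500
= 9.6200

9.6200


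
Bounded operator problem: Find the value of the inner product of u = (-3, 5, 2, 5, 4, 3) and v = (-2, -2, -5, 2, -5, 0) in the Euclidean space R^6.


Computing the standard inner product <u, v> = sum u_i * v_i
= -3*-2 + 5*-2 + 2*-5 + 5*2 + 4*-5 + 3*0
= 6 + -10 + -10 + 10 + -20 + 0
= -24

-24


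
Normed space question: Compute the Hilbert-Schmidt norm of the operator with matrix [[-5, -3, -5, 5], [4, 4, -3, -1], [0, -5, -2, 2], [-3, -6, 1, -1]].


The Hilbert-Schmidt norm is sqrt(sum of squares of all entries).
Sum of squares = (-5)^2 + (-3)^2 + (-5)^2 + 5^2 + 4^2 + 4^2 + (-3)^2 + (-1)^2 + 0^2 + (-5)^2 + (-2)^2 + 2^2 + (-3)^2 + (-6)^2 + 1^2 + (-1)^2
= 25 + 9 + 25 + 25 + 16 + 16 + 9 + 1 + 0 + 25 + 4 + 4 + 9 + 36 + 1 + 1 = 206
||T||_HS = sqrt(206) = 14.3527

14.3527


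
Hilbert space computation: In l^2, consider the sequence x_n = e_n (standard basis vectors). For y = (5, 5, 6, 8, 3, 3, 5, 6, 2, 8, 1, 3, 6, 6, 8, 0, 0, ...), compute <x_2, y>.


x_2 = e_2 is the standard basis vector with 1 in position 2.
<x_2, y> = y_2 = 5
As n -> infinity, <x_n, y> -> 0, confirming weak convergence of (x_n) to 0.

5


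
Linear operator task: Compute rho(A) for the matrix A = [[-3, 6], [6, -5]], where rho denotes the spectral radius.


For a 2x2 matrix, eigenvalues satisfy lambda^2 - (trace)*lambda + det = 0
trace = -3 + -5 = -8
det = -3*-5 - 6*6 = -21
discriminant = (-8)^2 - 4*(-21) = 148
spectral radius = max |eigenvalue| = 10.0828

10.0828


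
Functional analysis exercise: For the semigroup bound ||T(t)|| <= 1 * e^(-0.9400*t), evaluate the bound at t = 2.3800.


||T(2.3800)|| <= 1 * exp(-0.9400 * 2.3800)
= 1 * exp(-2.2372)
= 1 * 0.1068
= 0.1068

0.1068


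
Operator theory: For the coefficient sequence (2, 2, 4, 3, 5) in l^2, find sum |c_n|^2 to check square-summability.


sum |c_n|^2 = 2^2 + 2^2 + 4^2 + 3^2 + 5^2
= 4 + 4 + 16 + 9 + 25
= 58

58


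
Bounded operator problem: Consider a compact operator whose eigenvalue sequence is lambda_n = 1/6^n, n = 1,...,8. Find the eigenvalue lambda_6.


The eigenvalue formula gives lambda_6 = 1/6^6
= 1/46656
= 2.1433e-05

2.1433e-05


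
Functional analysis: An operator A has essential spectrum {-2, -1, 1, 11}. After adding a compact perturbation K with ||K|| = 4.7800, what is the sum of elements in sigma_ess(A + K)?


By Weyl's theorem, the essential spectrum is invariant under compact perturbations.
sigma_ess(A + K) = sigma_ess(A) = {-2, -1, 1, 11}
Sum = -2 + -1 + 1 + 11 = 9

9


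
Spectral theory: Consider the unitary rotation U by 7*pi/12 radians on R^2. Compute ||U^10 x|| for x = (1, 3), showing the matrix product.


U is a rotation by theta = 7*pi/12
U^10 = rotation by 10*theta = 70*pi/12 = 22*pi/12 (mod 2*pi)
cos(22*pi/12) = 0.8660, sin(22*pi/12) = -0.5000
U^10 x = (0.8660 * 1 - -0.5000 * 3, -0.5000 * 1 + 0.8660 * 3)
= (2.3660, 2.0981)
||U^10 x|| = sqrt(2.3660^2 + 2.0981^2) = sqrt(10.0000) = 3.1623

3.1623


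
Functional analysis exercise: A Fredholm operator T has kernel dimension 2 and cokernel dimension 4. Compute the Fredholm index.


The Fredholm index is defined as ind(T) = dim(ker T) - dim(coker T)
= 2 - 4
= -2

-2


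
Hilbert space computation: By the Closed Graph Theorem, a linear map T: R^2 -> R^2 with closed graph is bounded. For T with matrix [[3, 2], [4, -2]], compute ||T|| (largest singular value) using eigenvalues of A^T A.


A^T A = [[25, -2], [-2, 8]]
trace(A^T A) = 33, det(A^T A) = 196
discriminant = 33^2 - 4*196 = 305
Largest eigenvalue of A^T A = (trace + sqrt(disc))/2 = 25.2321
||T|| = sqrt(25.2321) = 5.0232

5.0232


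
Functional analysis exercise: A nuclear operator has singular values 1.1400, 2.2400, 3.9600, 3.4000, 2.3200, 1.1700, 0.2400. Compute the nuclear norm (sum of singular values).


The nuclear norm is the sum of all singular values.
||T||_1 = 1.1400 + 2.2400 + 3.9600 + 3.4000 + 2.3200 + 1.1700 + 0.2400
= 14.4700

14.4700


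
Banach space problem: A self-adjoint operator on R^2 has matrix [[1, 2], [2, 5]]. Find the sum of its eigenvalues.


For a self-adjoint (symmetric) matrix, the eigenvalues are real.
The sum of eigenvalues equals the trace of the matrix.
trace = 1 + 5 = 6

6


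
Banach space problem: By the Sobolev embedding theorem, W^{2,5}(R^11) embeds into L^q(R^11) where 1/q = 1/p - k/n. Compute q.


Using the Sobolev embedding formula: 1/q = 1/p - k/n
1/q = 1/5 - 2/11 = 1/55
q = 1/(1/55) = 55

55.0000


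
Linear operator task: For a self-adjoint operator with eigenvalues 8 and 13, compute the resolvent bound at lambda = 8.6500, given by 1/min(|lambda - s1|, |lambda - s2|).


dist(8.6500, {8, 13}) = min(|8.6500 - 8|, |8.6500 - 13|)
= min(0.6500, 4.3500) = 0.6500
Resolvent bound = 1/0.6500 = 1.5385

1.5385


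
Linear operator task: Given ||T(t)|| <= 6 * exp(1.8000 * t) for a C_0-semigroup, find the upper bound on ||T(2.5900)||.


||T(2.5900)|| <= 6 * exp(1.8000 * 2.5900)
= 6 * exp(4.6620)
= 6 * 105.8476
= 635.0854

635.0854


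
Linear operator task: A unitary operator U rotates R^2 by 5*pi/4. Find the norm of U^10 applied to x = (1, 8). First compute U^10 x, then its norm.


U is a rotation by theta = 5*pi/4
U^10 = rotation by 10*theta = 50*pi/4 = 2*pi/4 (mod 2*pi)
cos(2*pi/4) = 0.0000, sin(2*pi/4) = 1.0000
U^10 x = (0.0000 * 1 - 1.0000 * 8, 1.0000 * 1 + 0.0000 * 8)
= (-8.0000, 1.0000)
||U^10 x|| = sqrt((-8.0000)^2 + 1.0000^2) = sqrt(65.0000) = 8.0623

8.0623


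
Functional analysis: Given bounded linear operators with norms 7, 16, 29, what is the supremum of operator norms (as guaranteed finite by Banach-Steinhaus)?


By the Uniform Boundedness Principle, the supremum of norms is finite.
sup_k ||T_k|| = max(7, 16, 29) = 29

29


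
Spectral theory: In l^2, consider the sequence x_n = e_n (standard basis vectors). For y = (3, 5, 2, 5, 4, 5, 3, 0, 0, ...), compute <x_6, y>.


x_6 = e_6 is the standard basis vector with 1 in position 6.
<x_6, y> = y_6 = 5
As n -> infinity, <x_n, y> -> 0, confirming weak convergence of (x_n) to 0.

5


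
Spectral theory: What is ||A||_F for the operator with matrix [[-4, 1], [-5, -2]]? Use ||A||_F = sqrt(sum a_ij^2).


||A||_F^2 = sum a_ij^2
= (-4)^2 + 1^2 + (-5)^2 + (-2)^2
= 16 + 1 + 25 + 4 = 46
||A||_F = sqrt(46) = 6.7823

6.7823


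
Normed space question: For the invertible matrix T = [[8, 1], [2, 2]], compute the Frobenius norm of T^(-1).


det(T) = 8*2 - 1*2 = 14
T^(-1) = (1/14) * [[2, -1], [-2, 8]] = [[0.1429, -0.0714], [-0.1429, 0.5714]]
||T^(-1)||_F^2 = 0.1429^2 + (-0.0714)^2 + (-0.1429)^2 + 0.5714^2 = 0.3724
||T^(-1)||_F = sqrt(0.3724) = 0.6103

0.6103


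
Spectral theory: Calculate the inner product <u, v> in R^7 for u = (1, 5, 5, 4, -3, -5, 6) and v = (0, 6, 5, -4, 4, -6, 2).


Computing the standard inner product <u, v> = sum u_i * v_i
= 1*0 + 5*6 + 5*5 + 4*-4 + -3*4 + -5*-6 + 6*2
= 0 + 30 + 25 + -16 + -12 + 30 + 12
= 69

69


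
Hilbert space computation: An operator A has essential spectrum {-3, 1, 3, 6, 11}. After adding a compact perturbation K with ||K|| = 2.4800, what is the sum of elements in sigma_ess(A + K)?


By Weyl's theorem, the essential spectrum is invariant under compact perturbations.
sigma_ess(A + K) = sigma_ess(A) = {-3, 1, 3, 6, 11}
Sum = -3 + 1 + 3 + 6 + 11 = 18

18


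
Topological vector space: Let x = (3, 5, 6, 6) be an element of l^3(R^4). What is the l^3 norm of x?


The l^3 norm = (sum |x_i|^3)^(1/3)
Sum of 3th powers = 27 + 125 + 216 + 216 = 584
||x||_3 = (584)^(1/3) = 8.3587

8.3587


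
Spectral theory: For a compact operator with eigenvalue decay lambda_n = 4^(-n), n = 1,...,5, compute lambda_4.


The eigenvalue formula gives lambda_4 = 1/4^4
= 1/256
= 0.0039

0.0039


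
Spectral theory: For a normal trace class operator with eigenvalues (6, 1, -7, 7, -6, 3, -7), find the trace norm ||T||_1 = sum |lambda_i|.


For a normal operator, singular values equal |eigenvalues|.
Trace norm = sum |lambda_i| = 6 + 1 + 7 + 7 + 6 + 3 + 7
= 37

37


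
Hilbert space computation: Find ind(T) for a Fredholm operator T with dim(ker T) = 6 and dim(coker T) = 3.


The Fredholm index is defined as ind(T) = dim(ker T) - dim(coker T)
= 6 - 3
= 3

3


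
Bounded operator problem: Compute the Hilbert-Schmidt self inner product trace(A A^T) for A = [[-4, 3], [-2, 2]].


trace(A * A^T) = sum of squares of all entries
= (-4)^2 + 3^2 + (-2)^2 + 2^2
= 16 + 9 + 4 + 4
= 33

33


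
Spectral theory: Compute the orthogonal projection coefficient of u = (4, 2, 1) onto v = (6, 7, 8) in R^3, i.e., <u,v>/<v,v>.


Computing <u,v> = 4*6 + 2*7 + 1*8 = 46
Computing <v,v> = 6^2 + 7^2 + 8^2 = 149
Projection coefficient = 46/149 = 0.3087

0.3087


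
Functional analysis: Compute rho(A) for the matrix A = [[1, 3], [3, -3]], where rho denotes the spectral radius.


For a 2x2 matrix, eigenvalues satisfy lambda^2 - (trace)*lambda + det = 0
trace = 1 + -3 = -2
det = 1*-3 - 3*3 = -12
discriminant = (-2)^2 - 4*(-12) = 52
spectral radius = max |eigenvalue| = 4.6056

4.6056


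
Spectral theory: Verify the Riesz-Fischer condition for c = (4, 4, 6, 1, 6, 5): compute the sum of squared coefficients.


sum |c_n|^2 = 4^2 + 4^2 + 6^2 + 1^2 + 6^2 + 5^2
= 16 + 16 + 36 + 1 + 36 + 25
= 130

130


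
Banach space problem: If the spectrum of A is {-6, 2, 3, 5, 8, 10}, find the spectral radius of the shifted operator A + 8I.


Spectrum of A + 8I = {2, 10, 11, 13, 16, 18}
Spectral radius = max |lambda| over the shifted spectrum
= max(2, 10, 11, 13, 16, 18) = 18

18


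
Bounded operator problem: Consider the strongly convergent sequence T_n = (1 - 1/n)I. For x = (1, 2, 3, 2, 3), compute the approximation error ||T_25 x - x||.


T_25 x - x = (1 - 1/25)x - x = -x/25
||x|| = sqrt(27) = 5.1962
||T_25 x - x|| = ||x||/25 = 5.1962/25 = 0.2078

0.2078


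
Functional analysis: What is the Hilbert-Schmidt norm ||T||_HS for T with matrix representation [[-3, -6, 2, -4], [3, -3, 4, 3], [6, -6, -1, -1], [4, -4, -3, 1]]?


The Hilbert-Schmidt norm is sqrt(sum of squares of all entries).
Sum of squares = (-3)^2 + (-6)^2 + 2^2 + (-4)^2 + 3^2 + (-3)^2 + 4^2 + 3^2 + 6^2 + (-6)^2 + (-1)^2 + (-1)^2 + 4^2 + (-4)^2 + (-3)^2 + 1^2
= 9 + 36 + 4 + 16 + 9 + 9 + 16 + 9 + 36 + 36 + 1 + 1 + 16 + 16 + 9 + 1 = 224
||T||_HS = sqrt(224) = 14.9666

14.9666


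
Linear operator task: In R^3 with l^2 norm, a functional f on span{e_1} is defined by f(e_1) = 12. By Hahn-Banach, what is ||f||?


The norm of f is given by ||f|| = sup_{||x||=1} |f(x)|.
On span{e_1}, ||e_1|| = 1, so ||f|| = |f(e_1)| / ||e_1||
= |12| / 1 = 12.0000

12.0000


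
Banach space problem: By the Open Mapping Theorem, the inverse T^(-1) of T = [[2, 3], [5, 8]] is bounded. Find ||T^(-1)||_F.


det(T) = 2*8 - 3*5 = 1
T^(-1) = (1/1) * [[8, -3], [-5, 2]] = [[8.0000, -3.0000], [-5.0000, 2.0000]]
||T^(-1)||_F^2 = 8.0000^2 + (-3.0000)^2 + (-5.0000)^2 + 2.0000^2 = 102.0000
||T^(-1)||_F = sqrt(102.0000) = 10.0995

10.0995


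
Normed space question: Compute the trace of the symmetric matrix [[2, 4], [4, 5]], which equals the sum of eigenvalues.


For a self-adjoint (symmetric) matrix, the eigenvalues are real.
The sum of eigenvalues equals the trace of the matrix.
trace = 2 + 5 = 7

7


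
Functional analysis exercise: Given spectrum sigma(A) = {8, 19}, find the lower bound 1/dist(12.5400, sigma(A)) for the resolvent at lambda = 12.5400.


dist(12.5400, {8, 19}) = min(|12.5400 - 8|, |12.5400 - 19|)
= min(4.5400, 6.4600) = 4.5400
Resolvent bound = 1/4.5400 = 0.2203

0.2203


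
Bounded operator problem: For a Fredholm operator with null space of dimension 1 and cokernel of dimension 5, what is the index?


The Fredholm index is defined as ind(T) = dim(ker T) - dim(coker T)
= 1 - 5
= -4

-4


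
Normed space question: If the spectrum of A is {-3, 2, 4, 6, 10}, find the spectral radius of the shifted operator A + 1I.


Spectrum of A + 1I = {-2, 3, 5, 7, 11}
Spectral radius = max |lambda| over the shifted spectrum
= max(2, 3, 5, 7, 11) = 11

11


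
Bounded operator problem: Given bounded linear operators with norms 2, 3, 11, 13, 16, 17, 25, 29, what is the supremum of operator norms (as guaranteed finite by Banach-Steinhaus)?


By the Uniform Boundedness Principle, the supremum of norms is finite.
sup_k ||T_k|| = max(2, 3, 11, 13, 16, 17, 25, 29) = 29

29


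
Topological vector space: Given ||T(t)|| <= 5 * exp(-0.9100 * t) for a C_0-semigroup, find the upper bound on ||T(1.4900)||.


||T(1.4900)|| <= 5 * exp(-0.9100 * 1.4900)
= 5 * exp(-1.3559)
= 5 * 0.2577
= 1.2886

1.2886


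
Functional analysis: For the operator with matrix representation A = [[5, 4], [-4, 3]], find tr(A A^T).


trace(A * A^T) = sum of squares of all entries
= 5^2 + 4^2 + (-4)^2 + 3^2
= 25 + 16 + 16 + 9
= 66

66


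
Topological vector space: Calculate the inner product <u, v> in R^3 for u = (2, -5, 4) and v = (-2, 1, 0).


Computing the standard inner product <u, v> = sum u_i * v_i
= 2*-2 + -5*1 + 4*0
= -4 + -5 + 0
= -9

-9


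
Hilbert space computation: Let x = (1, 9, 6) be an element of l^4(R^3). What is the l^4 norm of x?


The l^4 norm = (sum |x_i|^4)^(1/4)
Sum of 4th powers = 1 + 6561 + 1296 = 7858
||x||_4 = (7858)^(1/4) = 9.4152

9.4152


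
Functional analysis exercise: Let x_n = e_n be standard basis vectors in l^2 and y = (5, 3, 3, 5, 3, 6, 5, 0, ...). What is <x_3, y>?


x_3 = e_3 is the standard basis vector with 1 in position 3.
<x_3, y> = y_3 = 3
As n -> infinity, <x_n, y> -> 0, confirming weak convergence of (x_n) to 0.

3


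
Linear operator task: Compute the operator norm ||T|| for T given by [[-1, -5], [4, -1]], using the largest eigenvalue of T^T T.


A^T A = [[17, 1], [1, 26]]
trace(A^T A) = 43, det(A^T A) = 441
discriminant = 43^2 - 4*441 = 85
Largest eigenvalue of A^T A = (trace + sqrt(disc))/2 = 26.1098
||T|| = sqrt(26.1098) = 5.1098

5.1098


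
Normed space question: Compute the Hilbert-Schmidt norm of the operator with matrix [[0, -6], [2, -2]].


The Hilbert-Schmidt norm is sqrt(sum of squares of all entries).
Sum of squares = 0^2 + (-6)^2 + 2^2 + (-2)^2
= 0 + 36 + 4 + 4 = 44
||T||_HS = sqrt(44) = 6.6332

6.6332


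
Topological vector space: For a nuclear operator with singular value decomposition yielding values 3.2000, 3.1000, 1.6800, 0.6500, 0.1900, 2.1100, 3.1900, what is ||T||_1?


The nuclear norm is the sum of all singular values.
||T||_1 = 3.2000 + 3.1000 + 1.6800 + 0.6500 + 0.1900 + 2.1100 + 3.1900
= 14.1200

14.1200


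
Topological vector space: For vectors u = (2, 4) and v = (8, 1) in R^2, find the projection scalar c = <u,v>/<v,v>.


Computing <u,v> = 2*8 + 4*1 = 20
Computing <v,v> = 8^2 + 1^2 = 65
Projection coefficient = 20/65 = 0.3077

0.3077


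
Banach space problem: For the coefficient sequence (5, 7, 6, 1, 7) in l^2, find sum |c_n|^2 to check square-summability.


sum |c_n|^2 = 5^2 + 7^2 + 6^2 + 1^2 + 7^2
= 25 + 49 + 36 + 1 + 49
= 160

160


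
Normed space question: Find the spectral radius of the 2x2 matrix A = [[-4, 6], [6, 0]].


For a 2x2 matrix, eigenvalues satisfy lambda^2 - (trace)*lambda + det = 0
trace = -4 + 0 = -4
det = -4*0 - 6*6 = -36
discriminant = (-4)^2 - 4*(-36) = 160
spectral radius = max |eigenvalue| = 8.3246

8.3246


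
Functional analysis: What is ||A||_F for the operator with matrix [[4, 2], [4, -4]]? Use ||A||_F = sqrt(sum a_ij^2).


||A||_F^2 = sum a_ij^2
= 4^2 + 2^2 + 4^2 + (-4)^2
= 16 + 4 + 16 + 16 = 52
||A||_F = sqrt(52) = 7.2111

7.2111


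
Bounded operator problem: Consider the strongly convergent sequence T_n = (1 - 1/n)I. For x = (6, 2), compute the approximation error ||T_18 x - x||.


T_18 x - x = (1 - 1/18)x - x = -x/18
||x|| = sqrt(40) = 6.3246
||T_18 x - x|| = ||x||/18 = 6.3246/18 = 0.3514

0.3514


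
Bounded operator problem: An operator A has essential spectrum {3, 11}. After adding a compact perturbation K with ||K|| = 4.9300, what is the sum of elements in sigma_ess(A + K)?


By Weyl's theorem, the essential spectrum is invariant under compact perturbations.
sigma_ess(A + K) = sigma_ess(A) = {3, 11}
Sum = 3 + 11 = 14

14


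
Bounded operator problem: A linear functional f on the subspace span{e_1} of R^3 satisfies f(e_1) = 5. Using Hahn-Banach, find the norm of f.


The norm of f is given by ||f|| = sup_{||x||=1} |f(x)|.
On span{e_1}, ||e_1|| = 1, so ||f|| = |f(e_1)| / ||e_1||
= |5| / 1 = 5.0000

5.0000


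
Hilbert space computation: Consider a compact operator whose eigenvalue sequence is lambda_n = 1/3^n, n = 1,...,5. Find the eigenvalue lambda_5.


The eigenvalue formula gives lambda_5 = 1/3^5
= 1/243
= 0.0041

0.0041


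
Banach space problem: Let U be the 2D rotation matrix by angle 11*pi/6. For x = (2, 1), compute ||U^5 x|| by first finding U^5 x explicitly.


U is a rotation by theta = 11*pi/6
U^5 = rotation by 5*theta = 55*pi/6 = 7*pi/6 (mod 2*pi)
cos(7*pi/6) = -0.8660, sin(7*pi/6) = -0.5000
U^5 x = (-0.8660 * 2 - -0.5000 * 1, -0.5000 * 2 + -0.8660 * 1)
= (-1.2321, -1.8660)
||U^5 x|| = sqrt((-1.2321)^2 + (-1.8660)^2) = sqrt(5.0000) = 2.2361

2.2361


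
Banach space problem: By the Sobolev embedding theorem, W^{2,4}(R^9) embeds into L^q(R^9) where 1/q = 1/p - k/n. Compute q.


Using the Sobolev embedding formula: 1/q = 1/p - k/n
1/q = 1/4 - 2/9 = 1/36
q = 1/(1/36) = 36

36.0000


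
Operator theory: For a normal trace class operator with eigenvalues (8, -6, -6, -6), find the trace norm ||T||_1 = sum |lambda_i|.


For a normal operator, singular values equal |eigenvalues|.
Trace norm = sum |lambda_i| = 8 + 6 + 6 + 6
= 26

26


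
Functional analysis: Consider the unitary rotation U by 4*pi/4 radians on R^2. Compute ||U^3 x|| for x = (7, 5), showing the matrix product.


U is a rotation by theta = 4*pi/4
U^3 = rotation by 3*theta = 12*pi/4 = 4*pi/4 (mod 2*pi)
cos(4*pi/4) = -1.0000, sin(4*pi/4) = 0.0000
U^3 x = (-1.0000 * 7 - 0.0000 * 5, 0.0000 * 7 + -1.0000 * 5)
= (-7.0000, -5.0000)
||U^3 x|| = sqrt((-7.0000)^2 + (-5.0000)^2) = sqrt(74.0000) = 8.6023

8.6023


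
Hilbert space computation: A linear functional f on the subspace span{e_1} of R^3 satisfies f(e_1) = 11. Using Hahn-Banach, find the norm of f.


The norm of f is given by ||f|| = sup_{||x||=1} |f(x)|.
On span{e_1}, ||e_1|| = 1, so ||f|| = |f(e_1)| / ||e_1||
= |11| / 1 = 11.0000

11.0000


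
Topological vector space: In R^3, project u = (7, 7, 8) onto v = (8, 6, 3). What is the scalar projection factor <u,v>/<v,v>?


Computing <u,v> = 7*8 + 7*6 + 8*3 = 122
Computing <v,v> = 8^2 + 6^2 + 3^2 = 109
Projection coefficient = 122/109 = 1.1193

1.1193


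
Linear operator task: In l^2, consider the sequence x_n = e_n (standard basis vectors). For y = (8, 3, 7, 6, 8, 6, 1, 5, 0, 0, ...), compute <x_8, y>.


x_8 = e_8 is the standard basis vector with 1 in position 8.
<x_8, y> = y_8 = 5
As n -> infinity, <x_n, y> -> 0, confirming weak convergence of (x_n) to 0.

5


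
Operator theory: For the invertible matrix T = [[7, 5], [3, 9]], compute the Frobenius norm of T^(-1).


det(T) = 7*9 - 5*3 = 48
T^(-1) = (1/48) * [[9, -5], [-3, 7]] = [[0.1875, -0.1042], [-0.0625, 0.1458]]
||T^(-1)||_F^2 = 0.1875^2 + (-0.1042)^2 + (-0.0625)^2 + 0.1458^2 = 0.0712
||T^(-1)||_F = sqrt(0.0712) = 0.2668

0.2668


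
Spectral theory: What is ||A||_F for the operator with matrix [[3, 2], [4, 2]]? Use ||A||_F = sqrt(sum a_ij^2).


||A||_F^2 = sum a_ij^2
= 3^2 + 2^2 + 4^2 + 2^2
= 9 + 4 + 16 + 4 = 33
||A||_F = sqrt(33) = 5.7446

5.7446


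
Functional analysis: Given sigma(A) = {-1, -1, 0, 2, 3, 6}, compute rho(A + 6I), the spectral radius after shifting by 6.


Spectrum of A + 6I = {5, 5, 6, 8, 9, 12}
Spectral radius = max |lambda| over the shifted spectrum
= max(5, 5, 6, 8, 9, 12) = 12

12


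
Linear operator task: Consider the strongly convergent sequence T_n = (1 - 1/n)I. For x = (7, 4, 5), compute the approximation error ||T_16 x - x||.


T_16 x - x = (1 - 1/16)x - x = -x/16
||x|| = sqrt(90) = 9.4868
||T_16 x - x|| = ||x||/16 = 9.4868/16 = 0.5929

0.5929


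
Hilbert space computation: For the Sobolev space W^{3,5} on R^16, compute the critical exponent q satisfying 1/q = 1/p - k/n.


Using the Sobolev embedding formula: 1/q = 1/p - k/n
1/q = 1/5 - 3/16 = 1/80
q = 1/(1/80) = 80

80.0000


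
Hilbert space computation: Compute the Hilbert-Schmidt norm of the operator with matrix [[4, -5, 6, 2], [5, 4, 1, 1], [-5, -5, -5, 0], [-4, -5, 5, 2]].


The Hilbert-Schmidt norm is sqrt(sum of squares of all entries).
Sum of squares = 4^2 + (-5)^2 + 6^2 + 2^2 + 5^2 + 4^2 + 1^2 + 1^2 + (-5)^2 + (-5)^2 + (-5)^2 + 0^2 + (-4)^2 + (-5)^2 + 5^2 + 2^2
= 16 + 25 + 36 + 4 + 25 + 16 + 1 + 1 + 25 + 25 + 25 + 0 + 16 + 25 + 25 + 4 = 269
||T||_HS = sqrt(269) = 16.4012

16.4012


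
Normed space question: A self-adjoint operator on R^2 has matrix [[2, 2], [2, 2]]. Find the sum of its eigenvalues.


For a self-adjoint (symmetric) matrix, the eigenvalues are real.
The sum of eigenvalues equals the trace of the matrix.
trace = 2 + 2 = 4

4


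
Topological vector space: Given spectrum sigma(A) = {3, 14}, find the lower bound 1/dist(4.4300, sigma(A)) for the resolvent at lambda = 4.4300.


dist(4.4300, {3, 14}) = min(|4.4300 - 3|, |4.4300 - 14|)
= min(1.4300, 9.5700) = 1.4300
Resolvent bound = 1/1.4300 = 0.6993

0.6993


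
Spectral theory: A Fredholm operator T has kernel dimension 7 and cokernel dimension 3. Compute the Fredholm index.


The Fredholm index is defined as ind(T) = dim(ker T) - dim(coker T)
= 7 - 3
= 4

4


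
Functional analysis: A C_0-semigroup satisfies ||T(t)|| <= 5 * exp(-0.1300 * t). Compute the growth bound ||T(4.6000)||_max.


||T(4.6000)|| <= 5 * exp(-0.1300 * 4.6000)
= 5 * exp(-0.5980)
= 5 * 0.5499
= 2.7496

2.7496


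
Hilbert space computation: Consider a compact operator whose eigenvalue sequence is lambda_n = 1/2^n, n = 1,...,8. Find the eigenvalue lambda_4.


The eigenvalue formula gives lambda_4 = 1/2^4
= 1/16
= 0.0625

0.0625


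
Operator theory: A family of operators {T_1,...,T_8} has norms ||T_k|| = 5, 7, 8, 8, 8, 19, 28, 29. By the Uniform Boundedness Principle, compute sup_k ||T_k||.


By the Uniform Boundedness Principle, the supremum of norms is finite.
sup_k ||T_k|| = max(5, 7, 8, 8, 8, 19, 28, 29) = 29

29


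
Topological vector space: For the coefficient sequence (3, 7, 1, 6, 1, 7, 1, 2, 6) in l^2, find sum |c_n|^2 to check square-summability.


sum |c_n|^2 = 3^2 + 7^2 + 1^2 + 6^2 + 1^2 + 7^2 + 1^2 + 2^2 + 6^2
= 9 + 49 + 1 + 36 + 1 + 49 + 1 + 4 + 36
= 186

186


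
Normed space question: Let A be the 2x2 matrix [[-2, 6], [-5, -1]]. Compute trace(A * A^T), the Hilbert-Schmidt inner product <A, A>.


trace(A * A^T) = sum of squares of all entries
= (-2)^2 + 6^2 + (-5)^2 + (-1)^2
= 4 + 36 + 25 + 1
= 66

66


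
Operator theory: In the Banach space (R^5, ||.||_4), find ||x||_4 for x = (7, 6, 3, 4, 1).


The l^4 norm = (sum |x_i|^4)^(1/4)
Sum of 4th powers = 2401 + 1296 + 81 + 256 + 1 = 4035
||x||_4 = (4035)^(1/4) = 7.9700

7.9700


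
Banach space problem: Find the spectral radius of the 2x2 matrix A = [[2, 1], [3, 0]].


For a 2x2 matrix, eigenvalues satisfy lambda^2 - (trace)*lambda + det = 0
trace = 2 + 0 = 2
det = 2*0 - 1*3 = -3
discriminant = 2^2 - 4*(-3) = 16
spectral radius = max |eigenvalue| = 3.0000

3.0000


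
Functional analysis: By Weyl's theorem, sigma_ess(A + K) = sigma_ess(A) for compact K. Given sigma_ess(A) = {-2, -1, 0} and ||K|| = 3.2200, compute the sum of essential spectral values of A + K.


By Weyl's theorem, the essential spectrum is invariant under compact perturbations.
sigma_ess(A + K) = sigma_ess(A) = {-2, -1, 0}
Sum = -2 + -1 + 0 = -3

-3


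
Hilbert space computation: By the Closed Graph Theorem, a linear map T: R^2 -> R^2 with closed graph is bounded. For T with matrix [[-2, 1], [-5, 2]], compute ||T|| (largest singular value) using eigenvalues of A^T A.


A^T A = [[29, -12], [-12, 5]]
trace(A^T A) = 34, det(A^T A) = 1
discriminant = 34^2 - 4*1 = 1152
Largest eigenvalue of A^T A = (trace + sqrt(disc))/2 = 33.9706
||T|| = sqrt(33.9706) = 5.8284

5.8284


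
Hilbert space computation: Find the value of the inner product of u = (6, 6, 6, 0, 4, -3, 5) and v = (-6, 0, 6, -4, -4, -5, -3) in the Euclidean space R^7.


Computing the standard inner product <u, v> = sum u_i * v_i
= 6*-6 + 6*0 + 6*6 + 0*-4 + 4*-4 + -3*-5 + 5*-3
= -36 + 0 + 36 + 0 + -16 + 15 + -15
= -16

-16


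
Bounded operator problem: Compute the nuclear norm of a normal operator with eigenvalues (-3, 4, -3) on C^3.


For a normal operator, singular values equal |eigenvalues|.
Trace norm = sum |lambda_i| = 3 + 4 + 3
= 10

10


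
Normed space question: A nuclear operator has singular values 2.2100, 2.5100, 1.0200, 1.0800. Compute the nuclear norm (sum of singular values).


The nuclear norm is the sum of all singular values.
||T||_1 = 2.2100 + 2.5100 + 1.0200 + 1.0800
= 6.8200

6.8200


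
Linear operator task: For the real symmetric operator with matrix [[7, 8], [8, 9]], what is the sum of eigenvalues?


For a self-adjoint (symmetric) matrix, the eigenvalues are real.
The sum of eigenvalues equals the trace of the matrix.
trace = 7 + 9 = 16

16


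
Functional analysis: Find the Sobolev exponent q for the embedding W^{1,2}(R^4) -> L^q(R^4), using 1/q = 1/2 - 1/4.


Using the Sobolev embedding formula: 1/q = 1/p - k/n
1/q = 1/2 - 1/4 = 1/4
q = 1/(1/4) = 4

4.0000


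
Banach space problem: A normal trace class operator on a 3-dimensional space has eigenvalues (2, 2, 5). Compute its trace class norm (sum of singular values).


For a normal operator, singular values equal |eigenvalues|.
Trace norm = sum |lambda_i| = 2 + 2 + 5
= 9

9


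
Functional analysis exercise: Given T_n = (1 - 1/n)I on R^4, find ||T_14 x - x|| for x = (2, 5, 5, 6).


T_14 x - x = (1 - 1/14)x - x = -x/14
||x|| = sqrt(90) = 9.4868
||T_14 x - x|| = ||x||/14 = 9.4868/14 = 0.6776

0.6776


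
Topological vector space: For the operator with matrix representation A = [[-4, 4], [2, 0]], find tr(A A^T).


trace(A * A^T) = sum of squares of all entries
= (-4)^2 + 4^2 + 2^2 + 0^2
= 16 + 16 + 4 + 0
= 36

36


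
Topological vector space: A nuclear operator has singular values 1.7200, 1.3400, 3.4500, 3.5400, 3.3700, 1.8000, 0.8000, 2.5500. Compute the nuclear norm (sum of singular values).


The nuclear norm is the sum of all singular values.
||T||_1 = 1.7200 + 1.3400 + 3.4500 + 3.5400 + 3.3700 + 1.8000 + 0.8000 + 2.5500
= 18.5700

18.5700


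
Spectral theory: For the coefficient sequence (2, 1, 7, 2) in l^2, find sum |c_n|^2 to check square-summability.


sum |c_n|^2 = 2^2 + 1^2 + 7^2 + 2^2
= 4 + 1 + 49 + 4
= 58

58


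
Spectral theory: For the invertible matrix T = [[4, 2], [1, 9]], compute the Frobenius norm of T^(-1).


det(T) = 4*9 - 2*1 = 34
T^(-1) = (1/34) * [[9, -2], [-1, 4]] = [[0.2647, -0.0588], [-0.0294, 0.1176]]
||T^(-1)||_F^2 = 0.2647^2 + (-0.0588)^2 + (-0.0294)^2 + 0.1176^2 = 0.0882
||T^(-1)||_F = sqrt(0.0882) = 0.2970

0.2970


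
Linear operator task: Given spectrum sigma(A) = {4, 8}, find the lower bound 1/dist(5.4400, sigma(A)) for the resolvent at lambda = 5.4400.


dist(5.4400, {4, 8}) = min(|5.4400 - 4|, |5.4400 - 8|)
= min(1.4400, 2.5600) = 1.4400
Resolvent bound = 1/1.4400 = 0.6944

0.6944


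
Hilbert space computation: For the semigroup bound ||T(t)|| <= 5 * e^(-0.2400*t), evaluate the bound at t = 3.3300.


||T(3.3300)|| <= 5 * exp(-0.2400 * 3.3300)
= 5 * exp(-0.7992)
= 5 * 0.4497
= 2.2484

2.2484


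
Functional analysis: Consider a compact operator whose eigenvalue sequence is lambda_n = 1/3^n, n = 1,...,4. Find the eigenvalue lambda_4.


The eigenvalue formula gives lambda_4 = 1/3^4
= 1/81
= 0.0123

0.0123


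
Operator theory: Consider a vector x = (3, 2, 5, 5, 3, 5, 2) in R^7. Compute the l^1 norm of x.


The l^1 norm equals the sum of absolute values of all components.
||x||_1 = 3 + 2 + 5 + 5 + 3 + 5 + 2
= 25

25.0000


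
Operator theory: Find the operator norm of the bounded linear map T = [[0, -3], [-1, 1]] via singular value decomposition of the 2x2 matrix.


A^T A = [[1, -1], [-1, 10]]
trace(A^T A) = 11, det(A^T A) = 9
discriminant = 11^2 - 4*9 = 85
Largest eigenvalue of A^T A = (trace + sqrt(disc))/2 = 10.1098
||T|| = sqrt(10.1098) = 3.1796

3.1796


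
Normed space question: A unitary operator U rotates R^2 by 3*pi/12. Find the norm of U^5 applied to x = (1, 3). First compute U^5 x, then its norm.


U is a rotation by theta = 3*pi/12
U^5 = rotation by 5*theta = 15*pi/12
cos(15*pi/12) = -0.7071, sin(15*pi/12) = -0.7071
U^5 x = (-0.7071 * 1 - -0.7071 * 3, -0.7071 * 1 + -0.7071 * 3)
= (1.4142, -2.8284)
||U^5 x|| = sqrt(1.4142^2 + (-2.8284)^2) = sqrt(10.0000) = 3.1623

3.1623


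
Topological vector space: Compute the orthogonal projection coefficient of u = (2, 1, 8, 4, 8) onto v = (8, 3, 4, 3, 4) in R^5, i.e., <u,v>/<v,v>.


Computing <u,v> = 2*8 + 1*3 + 8*4 + 4*3 + 8*4 = 95
Computing <v,v> = 8^2 + 3^2 + 4^2 + 3^2 + 4^2 = 114
Projection coefficient = 95/114 = 0.8333

0.8333


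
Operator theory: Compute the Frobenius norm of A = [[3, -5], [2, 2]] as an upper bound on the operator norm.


||A||_F^2 = sum a_ij^2
= 3^2 + (-5)^2 + 2^2 + 2^2
= 9 + 25 + 4 + 4 = 42
||A||_F = sqrt(42) = 6.4807

6.4807


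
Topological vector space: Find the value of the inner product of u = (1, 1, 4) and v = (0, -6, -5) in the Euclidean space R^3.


Computing the standard inner product <u, v> = sum u_i * v_i
= 1*0 + 1*-6 + 4*-5
= 0 + -6 + -20
= -26

-26


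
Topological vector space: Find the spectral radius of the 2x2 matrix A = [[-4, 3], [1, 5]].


For a 2x2 matrix, eigenvalues satisfy lambda^2 - (trace)*lambda + det = 0
trace = -4 + 5 = 1
det = -4*5 - 3*1 = -23
discriminant = 1^2 - 4*(-23) = 93
spectral radius = max |eigenvalue| = 5.3218

5.3218


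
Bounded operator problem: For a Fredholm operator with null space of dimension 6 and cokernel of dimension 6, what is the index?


The Fredholm index is defined as ind(T) = dim(ker T) - dim(coker T)
= 6 - 6
= 0

0


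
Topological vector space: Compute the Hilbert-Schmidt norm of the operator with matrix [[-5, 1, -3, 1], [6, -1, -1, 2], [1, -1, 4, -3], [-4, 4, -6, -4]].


The Hilbert-Schmidt norm is sqrt(sum of squares of all entries).
Sum of squares = (-5)^2 + 1^2 + (-3)^2 + 1^2 + 6^2 + (-1)^2 + (-1)^2 + 2^2 + 1^2 + (-1)^2 + 4^2 + (-3)^2 + (-4)^2 + 4^2 + (-6)^2 + (-4)^2
= 25 + 1 + 9 + 1 + 36 + 1 + 1 + 4 + 1 + 1 + 16 + 9 + 16 + 16 + 36 + 16 = 189
||T||_HS = sqrt(189) = 13.7477

13.7477


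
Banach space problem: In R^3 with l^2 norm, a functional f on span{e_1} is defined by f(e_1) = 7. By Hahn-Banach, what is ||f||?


The norm of f is given by ||f|| = sup_{||x||=1} |f(x)|.
On span{e_1}, ||e_1|| = 1, so ||f|| = |f(e_1)| / ||e_1||
= |7| / 1 = 7.0000

7.0000


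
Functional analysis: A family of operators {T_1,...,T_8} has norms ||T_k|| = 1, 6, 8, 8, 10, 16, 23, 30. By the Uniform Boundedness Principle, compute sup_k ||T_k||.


By the Uniform Boundedness Principle, the supremum of norms is finite.
sup_k ||T_k|| = max(1, 6, 8, 8, 10, 16, 23, 30) = 30

30


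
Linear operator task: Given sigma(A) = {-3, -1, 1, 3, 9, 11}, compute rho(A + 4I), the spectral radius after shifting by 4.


Spectrum of A + 4I = {1, 3, 5, 7, 13, 15}
Spectral radius = max |lambda| over the shifted spectrum
= max(1, 3, 5, 7, 13, 15) = 15

15


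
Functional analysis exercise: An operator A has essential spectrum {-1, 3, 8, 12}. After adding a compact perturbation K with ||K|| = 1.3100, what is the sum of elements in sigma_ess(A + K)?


By Weyl's theorem, the essential spectrum is invariant under compact perturbations.
sigma_ess(A + K) = sigma_ess(A) = {-1, 3, 8, 12}
Sum = -1 + 3 + 8 + 12 = 22

22


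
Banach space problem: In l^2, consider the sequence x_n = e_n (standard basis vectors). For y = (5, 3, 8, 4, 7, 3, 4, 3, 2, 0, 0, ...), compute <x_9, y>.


x_9 = e_9 is the standard basis vector with 1 in position 9.
<x_9, y> = y_9 = 2
As n -> infinity, <x_n, y> -> 0, confirming weak convergence of (x_n) to 0.

2


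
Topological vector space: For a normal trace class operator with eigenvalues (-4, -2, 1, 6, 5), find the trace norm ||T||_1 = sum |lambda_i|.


For a normal operator, singular values equal |eigenvalues|.
Trace norm = sum |lambda_i| = 4 + 2 + 1 + 6 + 5
= 18

18
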